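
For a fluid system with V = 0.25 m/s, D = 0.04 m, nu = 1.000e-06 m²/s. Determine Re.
Formula: Re = \frac{V D}{\nu}
Re = 0.25·0.04/1.000e-06 = 10000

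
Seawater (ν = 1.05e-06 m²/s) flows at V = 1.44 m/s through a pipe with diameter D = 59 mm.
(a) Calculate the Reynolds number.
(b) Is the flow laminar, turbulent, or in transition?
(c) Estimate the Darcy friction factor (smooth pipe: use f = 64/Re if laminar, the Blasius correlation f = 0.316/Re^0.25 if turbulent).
(a) Re = V·D/ν = 1.44·0.059/1.05e-06 = 80914
(b) Flow regime: turbulent (Re > 4000)
(c) Friction factor: f = 0.316/Re^0.25 = 0.316/80914^0.25 = 0.01874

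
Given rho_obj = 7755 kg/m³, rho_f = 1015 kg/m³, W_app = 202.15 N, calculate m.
Formula: W_{app} = mg\left(1 - \frac{\rho_f}{\rho_{obj}}\right)
Substituting knowns: 202.15 = m·9.81·(1 − 1015/7755)
Solving for m: m = 202.15/(9.81·(1 − 1015/7755)) = 23.71 kg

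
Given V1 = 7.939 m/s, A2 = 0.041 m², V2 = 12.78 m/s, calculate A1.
Formula: V_2 = \frac{A_1 V_1}{A_2}
Substituting knowns: 12.78 = A1·7.939/0.041
Solving for A1: A1 = 12.78·0.041/7.939 = 0.066 m²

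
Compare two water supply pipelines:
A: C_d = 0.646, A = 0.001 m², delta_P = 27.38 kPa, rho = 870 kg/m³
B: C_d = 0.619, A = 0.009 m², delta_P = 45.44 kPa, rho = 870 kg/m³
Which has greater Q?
Q(A) = 5.125 L/s, Q(B) = 56.94 L/s. Answer: B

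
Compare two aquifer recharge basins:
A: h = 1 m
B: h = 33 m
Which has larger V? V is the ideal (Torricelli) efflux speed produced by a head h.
V(A) = 4.429 m/s, V(B) = 25.45 m/s. Answer: B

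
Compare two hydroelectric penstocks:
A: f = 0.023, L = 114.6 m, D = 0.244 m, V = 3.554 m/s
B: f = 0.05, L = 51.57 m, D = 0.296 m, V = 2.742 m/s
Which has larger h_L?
h_L(A) = 6.954 m, h_L(B) = 3.338 m. Answer: A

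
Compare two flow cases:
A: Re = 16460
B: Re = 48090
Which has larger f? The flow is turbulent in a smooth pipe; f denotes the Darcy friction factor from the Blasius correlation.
f(A) = 0.0279, f(B) = 0.02134. Answer: A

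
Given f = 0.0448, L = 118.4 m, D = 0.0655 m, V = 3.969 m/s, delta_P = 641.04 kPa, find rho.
Formula: \Delta P = f \frac{L}{D} \frac{\rho V^2}{2}
Substituting knowns: 641.04 = 0.0448·(118.4/0.0655)·0.5·rho·3.969²/1000
Solving for rho: rho = (641.04·1000)/(0.0448·(118.4/0.0655)·0.5·3.969²) = 1005 kg/m³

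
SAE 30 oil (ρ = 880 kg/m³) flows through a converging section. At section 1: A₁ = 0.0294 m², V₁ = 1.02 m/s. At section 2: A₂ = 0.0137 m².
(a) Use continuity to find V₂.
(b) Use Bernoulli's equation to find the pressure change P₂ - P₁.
(a) Continuity: A₁V₁=A₂V₂ -> V₂=A₁V₁/A₂=0.0294*1.02/0.0137=2.19 m/s
(b) Bernoulli: P₂-P₁=0.5*rho*(V₁^2-V₂^2)/1000=0.5*880*(1.02^2-2.19^2)/1000=-1.653 kPa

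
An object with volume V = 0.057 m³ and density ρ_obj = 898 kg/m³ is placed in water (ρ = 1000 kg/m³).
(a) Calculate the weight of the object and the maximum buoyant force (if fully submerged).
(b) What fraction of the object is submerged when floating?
(a) W=rho_obj*g*V=898*9.81*0.057=502.1 N; F_B(max)=rho*g*V=1000*9.81*0.057=559.2 N
(b) Floating fraction=rho_obj/rho=898/1000=0.898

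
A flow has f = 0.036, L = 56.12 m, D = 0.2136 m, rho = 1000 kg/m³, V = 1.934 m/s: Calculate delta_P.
Formula: \Delta P = f \frac{L}{D} \frac{\rho V^2}{2}
delta_P = 0.036·(56.12/0.2136)·0.5·1000·1.934²/1000 = 17.69 kPa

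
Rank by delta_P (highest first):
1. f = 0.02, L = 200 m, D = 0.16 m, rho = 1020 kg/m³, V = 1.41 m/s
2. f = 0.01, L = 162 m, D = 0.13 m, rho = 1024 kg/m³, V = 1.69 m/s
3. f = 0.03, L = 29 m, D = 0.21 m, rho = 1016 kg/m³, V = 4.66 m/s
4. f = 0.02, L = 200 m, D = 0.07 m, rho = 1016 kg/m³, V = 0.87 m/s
Case 1: delta_P = 25.35 kPa
Case 2: delta_P = 18.22 kPa
Case 3: delta_P = 45.7 kPa
Case 4: delta_P = 21.97 kPa
Ranking (highest first): 3, 1, 4, 2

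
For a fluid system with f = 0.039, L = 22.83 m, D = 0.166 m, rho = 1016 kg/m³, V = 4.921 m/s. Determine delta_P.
Formula: \Delta P = f \frac{L}{D} \frac{\rho V^2}{2}
delta_P = 0.039·(22.83/0.166)·0.5·1016·4.921²/1000 = 65.98 kPa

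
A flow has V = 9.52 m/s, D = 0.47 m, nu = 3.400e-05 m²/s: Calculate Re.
Formula: Re = \frac{V D}{\nu}
Re = 9.52·0.47/3.400e-05 = 131600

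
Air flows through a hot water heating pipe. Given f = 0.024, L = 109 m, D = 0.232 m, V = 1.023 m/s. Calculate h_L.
Formula: h_L = f \frac{L}{D} \frac{V^2}{2g}
h_L = 0.024·(109/0.232)·1.023²/(2·9.81) = 0.6015 m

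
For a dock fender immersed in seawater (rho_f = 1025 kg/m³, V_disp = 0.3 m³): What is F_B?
Formula: F_B = \rho_f g V_{disp}
F_B = 1025·9.81·0.3 = 3017 N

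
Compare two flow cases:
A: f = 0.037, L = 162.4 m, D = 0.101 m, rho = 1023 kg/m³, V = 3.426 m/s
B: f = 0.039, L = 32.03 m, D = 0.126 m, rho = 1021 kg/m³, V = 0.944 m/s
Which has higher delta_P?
delta_P(A) = 357.2 kPa, delta_P(B) = 4.51 kPa. Answer: A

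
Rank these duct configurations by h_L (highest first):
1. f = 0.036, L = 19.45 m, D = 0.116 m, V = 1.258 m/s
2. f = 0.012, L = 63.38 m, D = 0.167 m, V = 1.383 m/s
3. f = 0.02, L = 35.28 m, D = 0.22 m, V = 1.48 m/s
Case 1: h_L = 0.4869 m
Case 2: h_L = 0.444 m
Case 3: h_L = 0.3581 m
Ranking (highest first): 1, 2, 3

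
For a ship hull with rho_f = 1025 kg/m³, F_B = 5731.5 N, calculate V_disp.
Formula: F_B = \rho_f g V_{disp}
Substituting knowns: 5731.5 = 1025·9.81·V_disp
Solving for V_disp: V_disp = 5731.5/(1025·9.81) = 0.57 m³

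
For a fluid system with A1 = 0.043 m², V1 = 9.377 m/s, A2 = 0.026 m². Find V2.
Formula: V_2 = \frac{A_1 V_1}{A_2}
V2 = 0.043·9.377/0.026 = 15.51 m/s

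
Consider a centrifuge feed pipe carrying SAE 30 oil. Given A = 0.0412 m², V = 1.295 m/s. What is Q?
Formula: Q = A V
Q = 0.0412·1.295·1000 = 53.35 L/s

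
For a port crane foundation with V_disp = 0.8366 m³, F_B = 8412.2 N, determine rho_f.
Formula: F_B = \rho_f g V_{disp}
Substituting knowns: 8412.2 = rho_f·9.81·0.8366
Solving for rho_f: rho_f = 8412.2/(9.81·0.8366) = 1025 kg/m³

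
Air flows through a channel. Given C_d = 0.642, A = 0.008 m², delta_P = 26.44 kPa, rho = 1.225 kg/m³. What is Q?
Formula: Q = C_d A \sqrt{\frac{2 \Delta P}{\rho}}
Q = 0.642·0.008·√(2·(26.44·1000)/1.225)·1000 = 1067 L/s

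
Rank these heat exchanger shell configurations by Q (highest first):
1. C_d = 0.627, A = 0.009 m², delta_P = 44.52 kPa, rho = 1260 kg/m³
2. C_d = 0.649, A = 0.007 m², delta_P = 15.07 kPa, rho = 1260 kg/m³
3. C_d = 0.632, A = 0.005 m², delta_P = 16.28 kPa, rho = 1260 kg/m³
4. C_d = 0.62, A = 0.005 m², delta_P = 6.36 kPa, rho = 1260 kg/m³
Case 1: Q = 47.44 L/s
Case 2: Q = 22.22 L/s
Case 3: Q = 16.06 L/s
Case 4: Q = 9.85 L/s
Ranking (highest first): 1, 2, 3, 4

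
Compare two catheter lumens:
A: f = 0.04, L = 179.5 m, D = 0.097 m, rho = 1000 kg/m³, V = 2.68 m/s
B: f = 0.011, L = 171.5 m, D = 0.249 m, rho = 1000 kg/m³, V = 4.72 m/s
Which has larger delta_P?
delta_P(A) = 265.8 kPa, delta_P(B) = 84.39 kPa. Answer: A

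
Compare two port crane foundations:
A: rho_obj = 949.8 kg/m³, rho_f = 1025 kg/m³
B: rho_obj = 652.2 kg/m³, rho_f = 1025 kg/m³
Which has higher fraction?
fraction(A) = 0.9266, fraction(B) = 0.6363. Answer: A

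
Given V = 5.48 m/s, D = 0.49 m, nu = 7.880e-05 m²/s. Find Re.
Formula: Re = \frac{V D}{\nu}
Re = 5.48·0.49/7.880e-05 = 34076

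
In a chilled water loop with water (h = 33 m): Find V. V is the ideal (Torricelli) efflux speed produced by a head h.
Formula: V = \sqrt{2 g h}
V = √(2·9.81·33) = 25.45 m/s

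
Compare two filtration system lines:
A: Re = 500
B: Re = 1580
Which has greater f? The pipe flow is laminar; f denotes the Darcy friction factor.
f(A) = 0.128, f(B) = 0.04051. Answer: A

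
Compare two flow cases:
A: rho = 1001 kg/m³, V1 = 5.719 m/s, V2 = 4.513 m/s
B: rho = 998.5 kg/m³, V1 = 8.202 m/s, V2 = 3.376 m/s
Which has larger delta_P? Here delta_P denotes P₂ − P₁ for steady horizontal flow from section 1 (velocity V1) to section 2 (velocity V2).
delta_P(A) = 6.176 kPa, delta_P(B) = 27.9 kPa. Answer: B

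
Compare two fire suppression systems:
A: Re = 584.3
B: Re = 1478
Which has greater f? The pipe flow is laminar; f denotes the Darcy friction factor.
f(A) = 0.1095, f(B) = 0.0433. Answer: A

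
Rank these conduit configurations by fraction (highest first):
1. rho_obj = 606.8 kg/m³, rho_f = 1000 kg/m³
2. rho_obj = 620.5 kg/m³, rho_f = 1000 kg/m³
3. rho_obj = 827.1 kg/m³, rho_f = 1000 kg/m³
Case 1: fraction = 0.6068
Case 2: fraction = 0.6205
Case 3: fraction = 0.8271
Ranking (highest first): 3, 2, 1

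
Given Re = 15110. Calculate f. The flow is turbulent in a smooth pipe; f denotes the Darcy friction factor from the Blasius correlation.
Formula: f = \frac{0.316}{Re^{0.25}}
f = 0.316/15110^0.25 = 0.0285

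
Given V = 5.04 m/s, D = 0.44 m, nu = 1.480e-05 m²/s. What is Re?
Formula: Re = \frac{V D}{\nu}
Re = 5.04·0.44/1.480e-05 = 149838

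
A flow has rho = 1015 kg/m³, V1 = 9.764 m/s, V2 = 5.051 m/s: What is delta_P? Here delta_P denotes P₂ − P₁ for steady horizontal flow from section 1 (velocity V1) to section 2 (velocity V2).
Formula: \Delta P = \frac{1}{2} \rho (V_1^2 - V_2^2)
delta_P = 0.5·1015·(9.764² − 5.051²)/1000 = 35.44 kPa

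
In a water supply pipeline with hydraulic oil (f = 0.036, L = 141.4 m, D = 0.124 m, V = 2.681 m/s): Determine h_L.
Formula: h_L = f \frac{L}{D} \frac{V^2}{2g}
h_L = 0.036·(141.4/0.124)·2.681²/(2·9.81) = 15.04 m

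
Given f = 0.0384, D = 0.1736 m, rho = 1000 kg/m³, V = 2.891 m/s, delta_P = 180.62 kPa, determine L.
Formula: \Delta P = f \frac{L}{D} \frac{\rho V^2}{2}
Substituting knowns: 180.62 = 0.0384·(L/0.1736)·0.5·1000·2.891²/1000
Solving for L: L = (180.62·1000)·0.1736/(0.0384·0.5·1000·2.891²) = 195.4 m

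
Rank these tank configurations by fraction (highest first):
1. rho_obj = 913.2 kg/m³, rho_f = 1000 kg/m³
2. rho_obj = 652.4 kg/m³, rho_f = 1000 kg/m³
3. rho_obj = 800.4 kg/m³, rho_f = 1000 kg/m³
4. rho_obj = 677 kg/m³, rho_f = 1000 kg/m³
Case 1: fraction = 0.9132
Case 2: fraction = 0.6524
Case 3: fraction = 0.8004
Case 4: fraction = 0.677
Ranking (highest first): 1, 3, 4, 2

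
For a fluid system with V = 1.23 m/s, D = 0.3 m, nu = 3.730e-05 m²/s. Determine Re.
Formula: Re = \frac{V D}{\nu}
Re = 1.23·0.3/3.730e-05 = 9893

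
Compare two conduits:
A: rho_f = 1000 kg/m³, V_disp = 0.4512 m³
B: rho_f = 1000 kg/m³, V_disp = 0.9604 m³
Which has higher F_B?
F_B(A) = 4426 N, F_B(B) = 9422 N. Answer: B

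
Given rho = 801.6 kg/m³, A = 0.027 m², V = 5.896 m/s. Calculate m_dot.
Formula: \dot{m} = \rho A V
m_dot = 801.6·0.027·5.896 = 127.6 kg/s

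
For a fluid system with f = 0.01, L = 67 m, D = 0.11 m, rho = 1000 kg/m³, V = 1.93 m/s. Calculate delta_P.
Formula: \Delta P = f \frac{L}{D} \frac{\rho V^2}{2}
delta_P = 0.01·(67/0.11)·0.5·1000·1.93²/1000 = 11.34 kPa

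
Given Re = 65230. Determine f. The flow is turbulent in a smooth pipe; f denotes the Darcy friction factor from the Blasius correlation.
Formula: f = \frac{0.316}{Re^{0.25}}
f = 0.316/65230^0.25 = 0.01977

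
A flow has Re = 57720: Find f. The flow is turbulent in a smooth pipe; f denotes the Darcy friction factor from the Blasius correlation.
Formula: f = \frac{0.316}{Re^{0.25}}
f = 0.316/57720^0.25 = 0.02039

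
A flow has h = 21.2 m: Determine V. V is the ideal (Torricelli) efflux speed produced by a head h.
Formula: V = \sqrt{2 g h}
V = √(2·9.81·21.2) = 20.39 m/s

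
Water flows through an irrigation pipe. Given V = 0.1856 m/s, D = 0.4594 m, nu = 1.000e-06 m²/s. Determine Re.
Formula: Re = \frac{V D}{\nu}
Re = 0.1856·0.4594/1.000e-06 = 85265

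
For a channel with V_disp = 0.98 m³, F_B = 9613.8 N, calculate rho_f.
Formula: F_B = \rho_f g V_{disp}
Substituting knowns: 9613.8 = rho_f·9.81·0.98
Solving for rho_f: rho_f = 9613.8/(9.81·0.98) = 1000 kg/m³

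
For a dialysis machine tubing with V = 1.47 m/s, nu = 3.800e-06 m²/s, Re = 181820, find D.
Formula: Re = \frac{V D}{\nu}
Substituting knowns: 181820 = 1.47·D/3.800e-06
Solving for D: D = 181820·3.800e-06/1.47 = 0.47 m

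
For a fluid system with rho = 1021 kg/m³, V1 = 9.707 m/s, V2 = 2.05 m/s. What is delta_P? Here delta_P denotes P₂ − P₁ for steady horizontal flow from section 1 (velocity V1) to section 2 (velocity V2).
Formula: \Delta P = \frac{1}{2} \rho (V_1^2 - V_2^2)
delta_P = 0.5·1021·(9.707² − 2.05²)/1000 = 45.96 kPa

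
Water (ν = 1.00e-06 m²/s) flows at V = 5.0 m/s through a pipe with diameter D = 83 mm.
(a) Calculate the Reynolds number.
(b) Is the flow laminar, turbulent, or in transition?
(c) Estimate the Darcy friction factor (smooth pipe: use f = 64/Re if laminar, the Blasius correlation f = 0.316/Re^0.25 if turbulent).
(a) Re = V·D/ν = 5.0·0.083/1.00e-06 = 415000
(b) Flow regime: turbulent (Re > 4000)
(c) Friction factor: f = 0.316/Re^0.25 = 0.316/415000^0.25 = 0.01245 (Blasius is strictly valid for Re ≲ 1e5; used here as the smooth-pipe estimate the problem specifies)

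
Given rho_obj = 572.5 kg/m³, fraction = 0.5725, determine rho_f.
Formula: f_{sub} = \frac{\rho_{obj}}{\rho_f}
Substituting knowns: 0.5725 = 572.5/rho_f
Solving for rho_f: rho_f = 572.5/0.5725 = 1000 kg/m³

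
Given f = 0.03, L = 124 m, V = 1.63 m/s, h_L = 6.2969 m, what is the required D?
Formula: h_L = f \frac{L}{D} \frac{V^2}{2g}
Substituting knowns: 6.2969 = 0.03·(124/D)·1.63²/(2·9.81)
Solving for D: D = 0.03·124·1.63²/(2·9.81·6.2969) = 0.08 m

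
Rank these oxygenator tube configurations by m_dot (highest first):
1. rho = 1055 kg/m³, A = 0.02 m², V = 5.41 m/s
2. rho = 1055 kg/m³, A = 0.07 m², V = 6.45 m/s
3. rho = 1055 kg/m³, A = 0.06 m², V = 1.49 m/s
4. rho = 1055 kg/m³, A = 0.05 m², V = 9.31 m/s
Case 1: m_dot = 114.2 kg/s
Case 2: m_dot = 476.3 kg/s
Case 3: m_dot = 94.32 kg/s
Case 4: m_dot = 491.1 kg/s
Ranking (highest first): 4, 2, 1, 3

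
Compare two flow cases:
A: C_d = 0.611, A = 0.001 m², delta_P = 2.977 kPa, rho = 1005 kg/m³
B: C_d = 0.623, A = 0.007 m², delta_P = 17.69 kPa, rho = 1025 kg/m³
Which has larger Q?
Q(A) = 1.487 L/s, Q(B) = 25.62 L/s. Answer: B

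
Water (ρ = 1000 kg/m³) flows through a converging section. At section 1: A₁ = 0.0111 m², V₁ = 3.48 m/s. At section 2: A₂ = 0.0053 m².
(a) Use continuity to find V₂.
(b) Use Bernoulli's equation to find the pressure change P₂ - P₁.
(a) Continuity: A₁V₁=A₂V₂ -> V₂=A₁V₁/A₂=0.0111*3.48/0.0053=7.29 m/s
(b) Bernoulli: P₂-P₁=0.5*rho*(V₁^2-V₂^2)/1000=0.5*1000*(3.48^2-7.29^2)/1000=-20.52 kPa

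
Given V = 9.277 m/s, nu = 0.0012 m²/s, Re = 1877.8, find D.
Formula: Re = \frac{V D}{\nu}
Substituting knowns: 1877.8 = 9.277·D/0.0012
Solving for D: D = 1877.8·0.0012/9.277 = 0.2429 m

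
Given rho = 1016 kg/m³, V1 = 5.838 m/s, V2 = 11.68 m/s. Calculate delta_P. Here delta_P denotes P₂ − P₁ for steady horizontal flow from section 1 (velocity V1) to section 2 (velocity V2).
Formula: \Delta P = \frac{1}{2} \rho (V_1^2 - V_2^2)
delta_P = 0.5·1016·(5.838² − 11.68²)/1000 = -51.99 kPa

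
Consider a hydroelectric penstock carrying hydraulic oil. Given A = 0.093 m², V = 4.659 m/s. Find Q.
Formula: Q = A V
Q = 0.093·4.659·1000 = 433.3 L/s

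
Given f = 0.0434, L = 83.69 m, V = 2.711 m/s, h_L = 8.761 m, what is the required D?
Formula: h_L = f \frac{L}{D} \frac{V^2}{2g}
Substituting knowns: 8.761 = 0.0434·(83.69/D)·2.711²/(2·9.81)
Solving for D: D = 0.0434·83.69·2.711²/(2·9.81·8.761) = 0.1553 m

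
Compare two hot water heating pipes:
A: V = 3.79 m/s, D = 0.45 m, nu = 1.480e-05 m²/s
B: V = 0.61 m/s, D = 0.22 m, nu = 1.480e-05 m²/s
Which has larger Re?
Re(A) = 115236, Re(B) = 9068. Answer: A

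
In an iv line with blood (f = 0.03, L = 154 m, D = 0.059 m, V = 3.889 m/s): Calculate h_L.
Formula: h_L = f \frac{L}{D} \frac{V^2}{2g}
h_L = 0.03·(154/0.059)·3.889²/(2·9.81) = 60.36 m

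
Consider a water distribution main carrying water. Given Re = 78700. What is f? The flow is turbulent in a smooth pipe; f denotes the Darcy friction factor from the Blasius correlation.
Formula: f = \frac{0.316}{Re^{0.25}}
f = 0.316/78700^0.25 = 0.01887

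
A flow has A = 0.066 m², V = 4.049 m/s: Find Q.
Formula: Q = A V
Q = 0.066·4.049·1000 = 267.2 L/s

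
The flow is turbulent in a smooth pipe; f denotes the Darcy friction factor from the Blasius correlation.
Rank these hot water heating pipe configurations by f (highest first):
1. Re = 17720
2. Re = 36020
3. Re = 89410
Case 1: f = 0.02739
Case 2: f = 0.02294
Case 3: f = 0.01827
Ranking (highest first): 1, 2, 3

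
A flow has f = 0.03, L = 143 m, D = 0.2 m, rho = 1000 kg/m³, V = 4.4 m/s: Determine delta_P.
Formula: \Delta P = f \frac{L}{D} \frac{\rho V^2}{2}
delta_P = 0.03·(143/0.2)·0.5·1000·4.4²/1000 = 207.6 kPa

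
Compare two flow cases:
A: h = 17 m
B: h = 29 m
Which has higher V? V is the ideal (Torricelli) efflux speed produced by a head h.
V(A) = 18.26 m/s, V(B) = 23.85 m/s. Answer: B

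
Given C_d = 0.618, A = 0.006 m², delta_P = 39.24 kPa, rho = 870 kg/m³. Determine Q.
Formula: Q = C_d A \sqrt{\frac{2 \Delta P}{\rho}}
Q = 0.618·0.006·√(2·(39.24·1000)/870)·1000 = 35.22 L/s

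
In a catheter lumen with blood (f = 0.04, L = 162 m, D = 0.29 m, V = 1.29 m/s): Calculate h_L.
Formula: h_L = f \frac{L}{D} \frac{V^2}{2g}
h_L = 0.04·(162/0.29)·1.29²/(2·9.81) = 1.895 m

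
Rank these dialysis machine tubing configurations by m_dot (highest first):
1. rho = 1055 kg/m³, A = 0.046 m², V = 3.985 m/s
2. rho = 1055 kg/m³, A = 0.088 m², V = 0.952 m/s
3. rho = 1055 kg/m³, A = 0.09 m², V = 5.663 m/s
Case 1: m_dot = 193.4 kg/s
Case 2: m_dot = 88.38 kg/s
Case 3: m_dot = 537.7 kg/s
Ranking (highest first): 3, 1, 2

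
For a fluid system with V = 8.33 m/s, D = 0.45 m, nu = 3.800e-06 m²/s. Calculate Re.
Formula: Re = \frac{V D}{\nu}
Re = 8.33·0.45/3.800e-06 = 986447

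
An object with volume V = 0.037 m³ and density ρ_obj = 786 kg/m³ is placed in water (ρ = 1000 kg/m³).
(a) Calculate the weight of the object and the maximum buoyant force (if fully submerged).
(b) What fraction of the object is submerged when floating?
(a) W=rho_obj*g*V=786*9.81*0.037=285.3 N; F_B(max)=rho*g*V=1000*9.81*0.037=363.0 N
(b) Floating fraction=rho_obj/rho=786/1000=0.786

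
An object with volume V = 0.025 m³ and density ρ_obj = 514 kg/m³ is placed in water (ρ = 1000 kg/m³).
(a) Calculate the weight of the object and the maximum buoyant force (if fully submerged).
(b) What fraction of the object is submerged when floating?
(a) W=rho_obj*g*V=514*9.81*0.025=126.1 N; F_B(max)=rho*g*V=1000*9.81*0.025=245.2 N
(b) Floating fraction=rho_obj/rho=514/1000=0.514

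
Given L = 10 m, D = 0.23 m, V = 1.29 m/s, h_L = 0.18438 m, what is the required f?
Formula: h_L = f \frac{L}{D} \frac{V^2}{2g}
Substituting knowns: 0.18438 = f·(10/0.23)·1.29²/(2·9.81)
Solving for f: f = 0.18438·2·9.81/((10/0.23)·1.29²) = 0.05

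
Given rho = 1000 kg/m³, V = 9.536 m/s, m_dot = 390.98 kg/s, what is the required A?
Formula: \dot{m} = \rho A V
Substituting knowns: 390.98 = 1000·A·9.536
Solving for A: A = 390.98/(1000·9.536) = 0.041 m²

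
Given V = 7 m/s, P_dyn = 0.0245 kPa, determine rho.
Formula: P_{dyn} = \frac{1}{2} \rho V^2
Substituting knowns: 0.0245 = 0.5·rho·7²/1000
Solving for rho: rho = 2·(0.0245·1000)/7² = 1 kg/m³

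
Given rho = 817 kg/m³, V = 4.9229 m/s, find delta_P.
Formula: V = \sqrt{\frac{2 \Delta P}{\rho}}
Substituting knowns: 4.9229 = √(2·(delta_P·1000)/817)
Solving for delta_P: delta_P = 4.9229²·817/2/1000 = 9.9 kPa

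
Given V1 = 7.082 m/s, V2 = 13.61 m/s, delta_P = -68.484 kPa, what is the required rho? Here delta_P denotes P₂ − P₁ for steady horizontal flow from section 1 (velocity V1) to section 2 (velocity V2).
Formula: \Delta P = \frac{1}{2} \rho (V_1^2 - V_2^2)
Substituting knowns: -68.484 = 0.5·rho·(7.082² − 13.61²)/1000
Solving for rho: rho = 2·(-68.484·1000)/(7.082² − 13.61²) = 1014 kg/m³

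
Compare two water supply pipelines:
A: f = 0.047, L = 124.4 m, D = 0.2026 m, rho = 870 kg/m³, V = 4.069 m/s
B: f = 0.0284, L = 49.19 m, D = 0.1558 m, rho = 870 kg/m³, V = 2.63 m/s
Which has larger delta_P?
delta_P(A) = 207.8 kPa, delta_P(B) = 26.98 kPa. Answer: A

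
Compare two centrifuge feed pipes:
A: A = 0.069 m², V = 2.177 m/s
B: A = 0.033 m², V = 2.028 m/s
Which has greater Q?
Q(A) = 150.2 L/s, Q(B) = 66.92 L/s. Answer: A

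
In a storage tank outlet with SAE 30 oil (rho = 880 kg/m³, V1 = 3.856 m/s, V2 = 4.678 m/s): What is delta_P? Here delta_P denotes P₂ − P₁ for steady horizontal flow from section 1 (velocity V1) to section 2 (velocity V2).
Formula: \Delta P = \frac{1}{2} \rho (V_1^2 - V_2^2)
delta_P = 0.5·880·(3.856² − 4.678²)/1000 = -3.087 kPa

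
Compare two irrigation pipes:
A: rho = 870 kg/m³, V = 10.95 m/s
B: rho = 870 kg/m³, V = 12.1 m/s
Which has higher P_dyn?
P_dyn(A) = 52.16 kPa, P_dyn(B) = 63.69 kPa. Answer: B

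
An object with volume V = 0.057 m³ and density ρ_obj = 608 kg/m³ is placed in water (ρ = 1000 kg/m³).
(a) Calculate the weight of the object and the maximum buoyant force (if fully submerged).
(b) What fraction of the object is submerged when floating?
(a) W=rho_obj*g*V=608*9.81*0.057=340.0 N; F_B(max)=rho*g*V=1000*9.81*0.057=559.2 N
(b) Floating fraction=rho_obj/rho=608/1000=0.608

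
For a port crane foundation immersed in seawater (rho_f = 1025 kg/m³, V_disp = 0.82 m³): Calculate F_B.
Formula: F_B = \rho_f g V_{disp}
F_B = 1025·9.81·0.82 = 8245 N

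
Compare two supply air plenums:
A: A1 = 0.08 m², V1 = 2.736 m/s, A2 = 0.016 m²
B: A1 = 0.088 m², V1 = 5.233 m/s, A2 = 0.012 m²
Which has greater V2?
V2(A) = 13.68 m/s, V2(B) = 38.38 m/s. Answer: B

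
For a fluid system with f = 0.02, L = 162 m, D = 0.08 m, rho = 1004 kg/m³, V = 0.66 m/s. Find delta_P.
Formula: \Delta P = f \frac{L}{D} \frac{\rho V^2}{2}
delta_P = 0.02·(162/0.08)·0.5·1004·0.66²/1000 = 8.856 kPa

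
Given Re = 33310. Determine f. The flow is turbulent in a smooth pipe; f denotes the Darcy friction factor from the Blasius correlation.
Formula: f = \frac{0.316}{Re^{0.25}}
f = 0.316/33310^0.25 = 0.02339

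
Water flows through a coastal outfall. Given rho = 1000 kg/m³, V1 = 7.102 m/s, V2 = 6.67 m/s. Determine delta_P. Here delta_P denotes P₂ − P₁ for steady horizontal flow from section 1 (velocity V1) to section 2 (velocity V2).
Formula: \Delta P = \frac{1}{2} \rho (V_1^2 - V_2^2)
delta_P = 0.5·1000·(7.102² − 6.67²)/1000 = 2.975 kPa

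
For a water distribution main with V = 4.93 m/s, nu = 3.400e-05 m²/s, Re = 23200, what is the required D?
Formula: Re = \frac{V D}{\nu}
Substituting knowns: 23200 = 4.93·D/3.400e-05
Solving for D: D = 23200·3.400e-05/4.93 = 0.16 m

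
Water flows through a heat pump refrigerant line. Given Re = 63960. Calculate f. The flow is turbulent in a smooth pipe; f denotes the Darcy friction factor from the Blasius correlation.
Formula: f = \frac{0.316}{Re^{0.25}}
f = 0.316/63960^0.25 = 0.01987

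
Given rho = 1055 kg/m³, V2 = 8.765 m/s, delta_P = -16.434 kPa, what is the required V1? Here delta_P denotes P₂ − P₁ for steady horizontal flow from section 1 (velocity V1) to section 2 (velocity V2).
Formula: \Delta P = \frac{1}{2} \rho (V_1^2 - V_2^2)
Substituting knowns: -16.434 = 0.5·1055·(V1² − 8.765²)/1000
Solving for V1: V1 = √(8.765² + 2·(-16.434·1000)/1055) = 6.758 m/s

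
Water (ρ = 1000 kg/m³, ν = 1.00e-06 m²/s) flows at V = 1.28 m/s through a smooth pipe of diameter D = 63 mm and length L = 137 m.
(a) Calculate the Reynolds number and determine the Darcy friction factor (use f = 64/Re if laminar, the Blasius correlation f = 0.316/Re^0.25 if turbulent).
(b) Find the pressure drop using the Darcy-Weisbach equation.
(a) Re = V·D/ν = 1.28·0.063/1.00e-06 = 80640 → turbulent (Re > 4000); f = 0.316/Re^0.25 = 0.316/80640^0.25 = 0.018752
(b) Darcy-Weisbach: ΔP = f·(L/D)·½ρV²/1000 = 0.018752·(137/0.063)·½·1000·1.28²/1000 = 33.41 kPa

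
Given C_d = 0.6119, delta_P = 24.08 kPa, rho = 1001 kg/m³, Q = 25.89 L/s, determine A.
Formula: Q = C_d A \sqrt{\frac{2 \Delta P}{\rho}}
Substituting knowns: 25.89 = 0.6119·A·√(2·(24.08·1000)/1001)·1000
Solving for A: A = (25.89/1000)/(0.6119·√(2·(24.08·1000)/1001)) = 0.0061 m²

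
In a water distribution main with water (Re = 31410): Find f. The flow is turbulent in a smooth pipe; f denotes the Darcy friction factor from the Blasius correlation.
Formula: f = \frac{0.316}{Re^{0.25}}
f = 0.316/31410^0.25 = 0.02374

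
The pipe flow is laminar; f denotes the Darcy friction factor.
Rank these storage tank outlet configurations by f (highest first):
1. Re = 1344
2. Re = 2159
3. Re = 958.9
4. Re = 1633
Case 1: f = 0.04762
Case 2: f = 0.02964
Case 3: f = 0.06674
Case 4: f = 0.03919
Ranking (highest first): 3, 1, 4, 2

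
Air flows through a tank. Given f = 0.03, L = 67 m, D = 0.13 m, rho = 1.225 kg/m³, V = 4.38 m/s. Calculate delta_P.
Formula: \Delta P = f \frac{L}{D} \frac{\rho V^2}{2}
delta_P = 0.03·(67/0.13)·0.5·1.225·4.38²/1000 = 0.1817 kPa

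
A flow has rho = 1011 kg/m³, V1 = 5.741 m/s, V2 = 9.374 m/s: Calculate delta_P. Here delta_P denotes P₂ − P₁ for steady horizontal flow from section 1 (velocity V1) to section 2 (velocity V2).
Formula: \Delta P = \frac{1}{2} \rho (V_1^2 - V_2^2)
delta_P = 0.5·1011·(5.741² − 9.374²)/1000 = -27.76 kPa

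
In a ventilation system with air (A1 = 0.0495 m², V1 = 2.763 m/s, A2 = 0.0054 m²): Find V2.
Formula: V_2 = \frac{A_1 V_1}{A_2}
V2 = 0.0495·2.763/0.0054 = 25.33 m/s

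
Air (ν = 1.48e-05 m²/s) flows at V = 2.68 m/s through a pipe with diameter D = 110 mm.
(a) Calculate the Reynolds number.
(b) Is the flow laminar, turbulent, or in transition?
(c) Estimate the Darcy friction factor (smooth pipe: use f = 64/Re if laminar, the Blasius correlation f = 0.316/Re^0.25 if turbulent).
(a) Re = V·D/ν = 2.68·0.11/1.48e-05 = 19919
(b) Flow regime: turbulent (Re > 4000)
(c) Friction factor: f = 0.316/Re^0.25 = 0.316/19919^0.25 = 0.0266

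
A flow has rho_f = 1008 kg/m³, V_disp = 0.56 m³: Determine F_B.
Formula: F_B = \rho_f g V_{disp}
F_B = 1008·9.81·0.56 = 5538 N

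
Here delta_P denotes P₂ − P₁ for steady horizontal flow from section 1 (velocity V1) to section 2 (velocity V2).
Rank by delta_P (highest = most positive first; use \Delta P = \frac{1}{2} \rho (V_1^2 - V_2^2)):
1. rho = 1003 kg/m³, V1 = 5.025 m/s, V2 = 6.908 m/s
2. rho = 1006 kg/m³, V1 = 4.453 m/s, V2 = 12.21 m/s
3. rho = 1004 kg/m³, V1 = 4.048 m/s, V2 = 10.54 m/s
Case 1: delta_P = -11.27 kPa
Case 2: delta_P = -65.02 kPa
Case 3: delta_P = -47.54 kPa
Ranking (highest first): 1, 3, 2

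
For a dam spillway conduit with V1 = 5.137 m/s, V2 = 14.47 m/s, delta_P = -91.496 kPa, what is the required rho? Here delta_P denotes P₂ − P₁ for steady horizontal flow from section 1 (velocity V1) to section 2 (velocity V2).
Formula: \Delta P = \frac{1}{2} \rho (V_1^2 - V_2^2)
Substituting knowns: -91.496 = 0.5·rho·(5.137² − 14.47²)/1000
Solving for rho: rho = 2·(-91.496·1000)/(5.137² − 14.47²) = 1000 kg/m³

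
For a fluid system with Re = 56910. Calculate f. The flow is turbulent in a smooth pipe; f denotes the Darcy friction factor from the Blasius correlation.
Formula: f = \frac{0.316}{Re^{0.25}}
f = 0.316/56910^0.25 = 0.02046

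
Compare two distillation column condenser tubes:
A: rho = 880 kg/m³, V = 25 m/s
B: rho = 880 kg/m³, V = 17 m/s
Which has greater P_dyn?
P_dyn(A) = 275 kPa, P_dyn(B) = 127.2 kPa. Answer: A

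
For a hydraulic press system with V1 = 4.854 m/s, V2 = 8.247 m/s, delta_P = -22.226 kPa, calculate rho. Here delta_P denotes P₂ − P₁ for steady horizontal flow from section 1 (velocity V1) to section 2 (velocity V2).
Formula: \Delta P = \frac{1}{2} \rho (V_1^2 - V_2^2)
Substituting knowns: -22.226 = 0.5·rho·(4.854² − 8.247²)/1000
Solving for rho: rho = 2·(-22.226·1000)/(4.854² − 8.247²) = 1000 kg/m³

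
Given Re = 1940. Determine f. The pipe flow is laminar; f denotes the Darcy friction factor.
Formula: f = \frac{64}{Re}
f = 64/1940 = 0.03299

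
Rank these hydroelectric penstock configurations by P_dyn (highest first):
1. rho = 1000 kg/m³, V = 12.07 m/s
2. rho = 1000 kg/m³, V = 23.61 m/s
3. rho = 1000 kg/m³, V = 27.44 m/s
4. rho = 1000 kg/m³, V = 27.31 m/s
Case 1: P_dyn = 72.84 kPa
Case 2: P_dyn = 278.7 kPa
Case 3: P_dyn = 376.5 kPa
Case 4: P_dyn = 372.9 kPa
Ranking (highest first): 3, 4, 2, 1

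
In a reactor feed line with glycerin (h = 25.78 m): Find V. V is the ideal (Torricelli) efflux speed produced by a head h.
Formula: V = \sqrt{2 g h}
V = √(2·9.81·25.78) = 22.49 m/s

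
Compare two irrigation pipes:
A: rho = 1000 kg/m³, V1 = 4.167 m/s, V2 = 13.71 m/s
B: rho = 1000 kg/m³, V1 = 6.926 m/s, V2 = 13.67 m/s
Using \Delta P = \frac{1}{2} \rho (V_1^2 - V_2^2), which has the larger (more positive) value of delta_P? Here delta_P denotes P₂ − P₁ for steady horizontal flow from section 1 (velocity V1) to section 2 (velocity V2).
delta_P(A) = -85.3 kPa, delta_P(B) = -69.45 kPa. Answer: B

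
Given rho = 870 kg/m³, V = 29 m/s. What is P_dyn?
Formula: P_{dyn} = \frac{1}{2} \rho V^2
P_dyn = 0.5·870·29²/1000 = 365.8 kPa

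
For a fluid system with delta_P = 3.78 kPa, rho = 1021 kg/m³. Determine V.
Formula: V = \sqrt{\frac{2 \Delta P}{\rho}}
V = √(2·(3.78·1000)/1021) = 2.721 m/s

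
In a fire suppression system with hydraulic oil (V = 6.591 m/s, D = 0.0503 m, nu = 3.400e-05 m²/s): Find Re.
Formula: Re = \frac{V D}{\nu}
Re = 6.591·0.0503/3.400e-05 = 9751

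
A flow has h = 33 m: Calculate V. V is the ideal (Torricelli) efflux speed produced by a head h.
Formula: V = \sqrt{2 g h}
V = √(2·9.81·33) = 25.45 m/s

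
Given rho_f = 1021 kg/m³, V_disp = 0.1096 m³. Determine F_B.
Formula: F_B = \rho_f g V_{disp}
F_B = 1021·9.81·0.1096 = 1098 N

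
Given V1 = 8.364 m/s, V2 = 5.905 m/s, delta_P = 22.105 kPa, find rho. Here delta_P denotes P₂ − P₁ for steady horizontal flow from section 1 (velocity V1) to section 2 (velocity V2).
Formula: \Delta P = \frac{1}{2} \rho (V_1^2 - V_2^2)
Substituting knowns: 22.105 = 0.5·rho·(8.364² − 5.905²)/1000
Solving for rho: rho = 2·(22.105·1000)/(8.364² − 5.905²) = 1260 kg/m³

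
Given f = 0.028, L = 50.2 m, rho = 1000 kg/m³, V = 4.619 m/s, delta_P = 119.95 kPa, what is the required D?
Formula: \Delta P = f \frac{L}{D} \frac{\rho V^2}{2}
Substituting knowns: 119.95 = 0.028·(50.2/D)·0.5·1000·4.619²/1000
Solving for D: D = 0.028·50.2·0.5·1000·4.619²/(119.95·1000) = 0.125 m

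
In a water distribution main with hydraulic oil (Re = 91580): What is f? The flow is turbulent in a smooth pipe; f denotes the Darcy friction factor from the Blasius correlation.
Formula: f = \frac{0.316}{Re^{0.25}}
f = 0.316/91580^0.25 = 0.01817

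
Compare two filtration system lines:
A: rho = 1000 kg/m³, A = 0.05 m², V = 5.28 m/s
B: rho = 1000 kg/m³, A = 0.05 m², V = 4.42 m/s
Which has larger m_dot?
m_dot(A) = 264 kg/s, m_dot(B) = 221 kg/s. Answer: A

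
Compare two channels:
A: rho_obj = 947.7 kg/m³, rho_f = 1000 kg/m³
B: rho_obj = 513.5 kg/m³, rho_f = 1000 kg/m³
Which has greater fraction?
fraction(A) = 0.9477, fraction(B) = 0.5135. Answer: A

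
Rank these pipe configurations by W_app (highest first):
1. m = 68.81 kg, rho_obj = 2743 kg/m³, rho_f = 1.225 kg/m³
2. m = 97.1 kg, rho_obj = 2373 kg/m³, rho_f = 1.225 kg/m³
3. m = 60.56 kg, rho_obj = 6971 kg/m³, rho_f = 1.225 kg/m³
Case 1: W_app = 674.7 N
Case 2: W_app = 952.1 N
Case 3: W_app = 594 N
Ranking (highest first): 2, 1, 3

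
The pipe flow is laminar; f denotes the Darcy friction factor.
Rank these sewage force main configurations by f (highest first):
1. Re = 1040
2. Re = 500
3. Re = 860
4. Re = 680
Case 1: f = 0.06154
Case 2: f = 0.128
Case 3: f = 0.07442
Case 4: f = 0.09412
Ranking (highest first): 2, 4, 3, 1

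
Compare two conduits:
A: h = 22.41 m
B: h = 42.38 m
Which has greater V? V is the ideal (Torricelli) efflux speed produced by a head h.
V(A) = 20.97 m/s, V(B) = 28.84 m/s. Answer: B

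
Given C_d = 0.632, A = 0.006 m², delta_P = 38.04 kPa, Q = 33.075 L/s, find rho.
Formula: Q = C_d A \sqrt{\frac{2 \Delta P}{\rho}}
Substituting knowns: 33.075 = 0.632·0.006·√(2·(38.04·1000)/rho)·1000
Solving for rho: rho = 2·(38.04·1000)/((33.075/1000)/(0.632·0.006))² = 1000 kg/m³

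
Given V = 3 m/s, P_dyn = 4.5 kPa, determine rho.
Formula: P_{dyn} = \frac{1}{2} \rho V^2
Substituting knowns: 4.5 = 0.5·rho·3²/1000
Solving for rho: rho = 2·(4.5·1000)/3² = 1000 kg/m³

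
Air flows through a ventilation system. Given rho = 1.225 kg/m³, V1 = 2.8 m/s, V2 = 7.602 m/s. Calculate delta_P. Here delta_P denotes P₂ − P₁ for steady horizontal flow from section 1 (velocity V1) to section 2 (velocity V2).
Formula: \Delta P = \frac{1}{2} \rho (V_1^2 - V_2^2)
delta_P = 0.5·1.225·(2.8² − 7.602²)/1000 = -0.03059 kPa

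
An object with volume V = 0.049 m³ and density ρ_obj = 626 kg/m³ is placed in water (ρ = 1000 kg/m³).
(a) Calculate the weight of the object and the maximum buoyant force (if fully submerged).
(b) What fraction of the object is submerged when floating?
(a) W=rho_obj*g*V=626*9.81*0.049=300.9 N; F_B(max)=rho*g*V=1000*9.81*0.049=480.7 N
(b) Floating fraction=rho_obj/rho=626/1000=0.626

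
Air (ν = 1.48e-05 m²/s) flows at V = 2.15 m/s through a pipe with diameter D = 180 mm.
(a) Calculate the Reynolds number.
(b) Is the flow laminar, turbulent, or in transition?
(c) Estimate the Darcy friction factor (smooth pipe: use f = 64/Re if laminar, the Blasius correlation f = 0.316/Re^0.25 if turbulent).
(a) Re = V·D/ν = 2.15·0.18/1.48e-05 = 26149
(b) Flow regime: turbulent (Re > 4000)
(c) Friction factor: f = 0.316/Re^0.25 = 0.316/26149^0.25 = 0.02485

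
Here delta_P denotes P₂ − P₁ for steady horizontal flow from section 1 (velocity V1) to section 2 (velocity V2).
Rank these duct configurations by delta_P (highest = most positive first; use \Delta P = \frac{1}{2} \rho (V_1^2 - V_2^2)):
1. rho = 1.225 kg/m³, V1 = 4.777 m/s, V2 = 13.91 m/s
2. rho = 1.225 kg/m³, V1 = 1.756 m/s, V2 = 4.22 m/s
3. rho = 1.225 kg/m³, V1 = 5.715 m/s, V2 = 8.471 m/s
Case 1: delta_P = -0.1045 kPa
Case 2: delta_P = -0.009019 kPa
Case 3: delta_P = -0.02395 kPa
Ranking (highest first): 2, 3, 1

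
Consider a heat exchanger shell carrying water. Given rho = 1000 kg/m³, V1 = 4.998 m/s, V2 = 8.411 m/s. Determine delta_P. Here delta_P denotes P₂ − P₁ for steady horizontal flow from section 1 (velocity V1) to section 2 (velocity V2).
Formula: \Delta P = \frac{1}{2} \rho (V_1^2 - V_2^2)
delta_P = 0.5·1000·(4.998² − 8.411²)/1000 = -22.88 kPa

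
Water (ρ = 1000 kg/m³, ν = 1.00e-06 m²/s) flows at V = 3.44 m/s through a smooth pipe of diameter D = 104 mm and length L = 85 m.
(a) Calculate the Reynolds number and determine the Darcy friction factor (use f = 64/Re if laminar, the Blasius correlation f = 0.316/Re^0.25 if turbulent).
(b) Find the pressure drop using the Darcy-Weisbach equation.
(a) Re = V·D/ν = 3.44·0.104/1.00e-06 = 357760 → turbulent (Re > 4000); f = 0.316/Re^0.25 = 0.316/357760^0.25 = 0.012921 (Blasius is strictly valid for Re ≲ 1e5; used here as the smooth-pipe estimate the problem specifies)
(b) Darcy-Weisbach: ΔP = f·(L/D)·½ρV²/1000 = 0.012921·(85/0.104)·½·1000·3.44²/1000 = 62.48 kPa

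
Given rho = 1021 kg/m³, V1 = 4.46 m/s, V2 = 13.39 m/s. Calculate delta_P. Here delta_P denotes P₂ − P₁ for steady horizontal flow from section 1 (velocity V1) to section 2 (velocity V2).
Formula: \Delta P = \frac{1}{2} \rho (V_1^2 - V_2^2)
delta_P = 0.5·1021·(4.46² − 13.39²)/1000 = -81.37 kPa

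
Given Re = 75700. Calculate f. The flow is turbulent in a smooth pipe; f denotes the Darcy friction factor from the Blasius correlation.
Formula: f = \frac{0.316}{Re^{0.25}}
f = 0.316/75700^0.25 = 0.01905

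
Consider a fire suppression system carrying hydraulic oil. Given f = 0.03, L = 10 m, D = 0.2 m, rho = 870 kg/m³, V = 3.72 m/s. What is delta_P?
Formula: \Delta P = f \frac{L}{D} \frac{\rho V^2}{2}
delta_P = 0.03·(10/0.2)·0.5·870·3.72²/1000 = 9.03 kPa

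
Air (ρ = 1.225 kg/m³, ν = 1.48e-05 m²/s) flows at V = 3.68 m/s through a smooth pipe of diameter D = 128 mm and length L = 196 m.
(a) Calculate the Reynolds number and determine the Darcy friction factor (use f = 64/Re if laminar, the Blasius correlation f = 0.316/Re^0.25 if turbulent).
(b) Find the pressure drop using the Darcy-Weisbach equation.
(a) Re = V·D/ν = 3.68·0.128/1.48e-05 = 31827 → turbulent (Re > 4000); f = 0.316/Re^0.25 = 0.316/31827^0.25 = 0.023659
(b) Darcy-Weisbach: ΔP = f·(L/D)·½ρV²/1000 = 0.023659·(196/0.128)·½·1.225·3.68²/1000 = 0.3005 kPa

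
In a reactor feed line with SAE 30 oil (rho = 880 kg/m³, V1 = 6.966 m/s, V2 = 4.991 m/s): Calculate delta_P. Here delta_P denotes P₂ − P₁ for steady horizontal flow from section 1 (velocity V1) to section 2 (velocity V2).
Formula: \Delta P = \frac{1}{2} \rho (V_1^2 - V_2^2)
delta_P = 0.5·880·(6.966² − 4.991²)/1000 = 10.39 kPa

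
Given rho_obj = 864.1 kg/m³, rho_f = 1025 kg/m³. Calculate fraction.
Formula: f_{sub} = \frac{\rho_{obj}}{\rho_f}
fraction = 864.1/1025 = 0.843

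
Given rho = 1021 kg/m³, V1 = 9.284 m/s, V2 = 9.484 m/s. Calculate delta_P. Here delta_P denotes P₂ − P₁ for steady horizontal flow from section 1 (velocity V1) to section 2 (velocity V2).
Formula: \Delta P = \frac{1}{2} \rho (V_1^2 - V_2^2)
delta_P = 0.5·1021·(9.284² − 9.484²)/1000 = -1.916 kPa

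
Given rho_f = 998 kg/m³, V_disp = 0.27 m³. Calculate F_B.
Formula: F_B = \rho_f g V_{disp}
F_B = 998·9.81·0.27 = 2643 N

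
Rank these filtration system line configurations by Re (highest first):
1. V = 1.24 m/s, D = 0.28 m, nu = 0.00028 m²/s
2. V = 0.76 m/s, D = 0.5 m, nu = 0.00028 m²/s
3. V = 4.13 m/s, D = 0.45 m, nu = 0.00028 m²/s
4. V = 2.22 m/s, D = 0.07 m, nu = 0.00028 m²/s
Case 1: Re = 1240
Case 2: Re = 1357
Case 3: Re = 6638
Case 4: Re = 555
Ranking (highest first): 3, 2, 1, 4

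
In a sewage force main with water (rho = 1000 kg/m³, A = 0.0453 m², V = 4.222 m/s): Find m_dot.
Formula: \dot{m} = \rho A V
m_dot = 1000·0.0453·4.222 = 191.3 kg/s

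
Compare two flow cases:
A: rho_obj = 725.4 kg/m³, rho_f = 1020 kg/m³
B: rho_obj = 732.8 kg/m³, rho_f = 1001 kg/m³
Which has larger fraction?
fraction(A) = 0.7112, fraction(B) = 0.7321. Answer: B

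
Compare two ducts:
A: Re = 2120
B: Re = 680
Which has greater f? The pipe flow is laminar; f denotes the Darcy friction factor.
f(A) = 0.03019, f(B) = 0.09412. Answer: B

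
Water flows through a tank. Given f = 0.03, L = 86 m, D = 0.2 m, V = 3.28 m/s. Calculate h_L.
Formula: h_L = f \frac{L}{D} \frac{V^2}{2g}
h_L = 0.03·(86/0.2)·3.28²/(2·9.81) = 7.074 m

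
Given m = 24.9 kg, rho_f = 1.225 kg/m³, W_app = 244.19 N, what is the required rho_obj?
Formula: W_{app} = mg\left(1 - \frac{\rho_f}{\rho_{obj}}\right)
Substituting knowns: 244.19 = 24.9·9.81·(1 − 1.225/rho_obj)
Solving for rho_obj: rho_obj = 1.225/(1 − 244.19/(24.9·9.81)) = 3788 kg/m³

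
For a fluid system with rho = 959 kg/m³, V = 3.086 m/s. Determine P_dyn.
Formula: P_{dyn} = \frac{1}{2} \rho V^2
P_dyn = 0.5·959·3.086²/1000 = 4.566 kPa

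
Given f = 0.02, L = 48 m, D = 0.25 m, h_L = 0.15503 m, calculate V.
Formula: h_L = f \frac{L}{D} \frac{V^2}{2g}
Substituting knowns: 0.15503 = 0.02·(48/0.25)·V²/(2·9.81)
Solving for V: V = √(0.15503·2·9.81/(0.02·(48/0.25))) = 0.89 m/s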